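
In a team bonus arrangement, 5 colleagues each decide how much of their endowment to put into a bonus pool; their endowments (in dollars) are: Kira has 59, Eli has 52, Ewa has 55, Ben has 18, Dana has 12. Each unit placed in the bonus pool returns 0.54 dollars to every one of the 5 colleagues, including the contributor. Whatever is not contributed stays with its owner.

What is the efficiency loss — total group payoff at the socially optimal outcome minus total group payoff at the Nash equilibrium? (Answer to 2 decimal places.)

333.20 dollars

The private return per contributed unit is 0.54 < 1 for everyone, so the Nash equilibrium is zero contribution and the group total is Σ E_j = 59 + 52 + 55 + 18 + 12 = 196.
Each contributed unit returns 2.700 to the group, so the social optimum is full contribution by everyone: group total = 2.700 × 196 = 529.20.
Efficiency loss = (2.700 − 1) × 196 = 333.20.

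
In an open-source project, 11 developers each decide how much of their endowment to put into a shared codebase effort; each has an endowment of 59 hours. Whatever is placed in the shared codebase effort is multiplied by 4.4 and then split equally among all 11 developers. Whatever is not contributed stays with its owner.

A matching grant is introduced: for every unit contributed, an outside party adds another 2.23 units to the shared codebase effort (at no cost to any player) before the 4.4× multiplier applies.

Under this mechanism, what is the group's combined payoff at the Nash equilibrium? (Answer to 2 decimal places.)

With the mechanism, a contributed unit returns 4.4 × 3.23 / 11 = 1.2920 per unit of net cost to the contributor — now above 1 — so contributing fully is weakly dominant for every player.
At the Nash equilibrium everyone contributes 59. Group total payoff = 4.4 × 3.23 × 649 = 9223.59.

9223.59 hours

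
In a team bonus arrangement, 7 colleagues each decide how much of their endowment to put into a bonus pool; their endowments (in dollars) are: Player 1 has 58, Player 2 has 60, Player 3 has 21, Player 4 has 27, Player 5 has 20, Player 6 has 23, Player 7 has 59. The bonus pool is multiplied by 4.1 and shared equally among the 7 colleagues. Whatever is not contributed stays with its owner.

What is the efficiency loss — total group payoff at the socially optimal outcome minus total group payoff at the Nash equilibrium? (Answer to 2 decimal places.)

The private return per contributed unit is 4.1/7 = 0.5857 < 1 for every player regardless of endowment, so the Nash equilibrium is zero contribution and the group total is Σ E_j = 58 + 60 + 21 + 27 + 20 + 23 + 59 = 268.
Each contributed unit returns 4.100 to the group, so the social optimum is full contribution by everyone: group total = 4.100 × 268 = 1098.80.
Efficiency loss = (4.100 − 1) × 268 = 830.80.

830.80 dollars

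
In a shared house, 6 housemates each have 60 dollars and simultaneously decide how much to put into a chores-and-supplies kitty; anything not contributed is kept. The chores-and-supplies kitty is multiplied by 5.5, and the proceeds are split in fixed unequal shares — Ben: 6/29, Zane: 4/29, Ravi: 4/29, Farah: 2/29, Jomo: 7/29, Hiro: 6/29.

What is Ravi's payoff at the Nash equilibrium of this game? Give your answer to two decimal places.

196.55 dollars

Each unit j contributes comes back to j as 5.5 × (j's share), so j prefers to contribute only if that share exceeds 1/5.5 = 0.1818; otherwise keeping the unit dominates.
Ben, Jomo and Hiro are above the threshold, contributing 60 each; the remaining 3 contribute 0. Total contributed: 180.
Ravi keeps 60 and receives 5.5 × 180 × 4/29 = 136.55 from the chores-and-supplies kitty, for a payoff of 196.55.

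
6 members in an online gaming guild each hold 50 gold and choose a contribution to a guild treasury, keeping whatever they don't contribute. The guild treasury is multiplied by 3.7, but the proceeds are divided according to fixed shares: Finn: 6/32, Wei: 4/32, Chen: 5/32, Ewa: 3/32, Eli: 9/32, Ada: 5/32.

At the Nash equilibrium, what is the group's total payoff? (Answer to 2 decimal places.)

Each unit j contributes comes back to j as 3.7 × (j's share), so j prefers to contribute only if that share exceeds 1/3.7 = 0.2703; otherwise keeping the unit dominates.
Only Eli (9/32) clears that bar, contributing 50; the remaining 5 contribute 0. Total contributed: 50.
The guild treasury pays out 3.7 × 50 = 185.00 in total (split across the unequal shares, but the aggregate is all that matters for the group sum).
The 5 free-riders keep 50 each, adding 250. Group total = 250 + 185.00 = 435.00.

435.00 gold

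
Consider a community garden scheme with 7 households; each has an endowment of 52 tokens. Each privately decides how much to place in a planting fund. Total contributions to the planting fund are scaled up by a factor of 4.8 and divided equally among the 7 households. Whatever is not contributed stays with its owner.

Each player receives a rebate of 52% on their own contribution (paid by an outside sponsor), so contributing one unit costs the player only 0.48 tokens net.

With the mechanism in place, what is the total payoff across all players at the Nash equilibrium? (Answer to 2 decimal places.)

1936.48 tokens

The effective private return per unit is now (4.8/7) / 0.48 = 1.4286 > 1, so every player's dominant strategy flips to full contribution.
At the Nash equilibrium everyone contributes 52. Group total payoff = 7 × (52 × 0.52 + 4.8 × 52) = 1936.48.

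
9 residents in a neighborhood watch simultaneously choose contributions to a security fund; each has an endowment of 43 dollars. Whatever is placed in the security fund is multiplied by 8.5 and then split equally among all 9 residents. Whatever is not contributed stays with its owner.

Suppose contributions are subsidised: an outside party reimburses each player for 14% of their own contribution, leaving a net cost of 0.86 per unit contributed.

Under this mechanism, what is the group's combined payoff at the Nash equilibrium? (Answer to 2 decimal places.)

The effective private return per unit is now (8.5/9) / 0.86 = 1.0982 > 1, so every player's dominant strategy flips to full contribution.
At the Nash equilibrium everyone contributes 43. Group total payoff = 9 × (43 × 0.14 + 8.5 × 43) = 3343.68.

3343.68 dollars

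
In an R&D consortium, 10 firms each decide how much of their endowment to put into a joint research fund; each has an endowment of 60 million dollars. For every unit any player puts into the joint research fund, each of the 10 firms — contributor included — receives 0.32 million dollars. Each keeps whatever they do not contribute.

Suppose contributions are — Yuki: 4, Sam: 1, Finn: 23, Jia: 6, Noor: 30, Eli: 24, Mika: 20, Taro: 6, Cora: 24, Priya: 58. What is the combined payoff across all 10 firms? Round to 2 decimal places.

Total contributed: 4 + 1 + 23 + 6 + 30 + 24 + 20 + 6 + 24 + 58 = 196; total kept: 10 × 60 − 196 = 404.
The joint research fund pays out 0.32 × 10 × 196 = 627.20 in aggregate.
Group total = 404 + 627.20 = 1031.20.

1031.20 million dollars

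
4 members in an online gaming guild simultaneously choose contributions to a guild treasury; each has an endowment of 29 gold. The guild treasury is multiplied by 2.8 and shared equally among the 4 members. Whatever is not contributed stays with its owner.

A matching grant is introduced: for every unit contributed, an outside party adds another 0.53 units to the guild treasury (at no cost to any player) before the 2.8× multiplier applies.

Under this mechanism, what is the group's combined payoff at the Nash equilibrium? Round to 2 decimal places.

496.94 gold

With the mechanism, a contributed unit returns 2.8 × 1.53 / 4 = 1.0710 per unit of net cost to the contributor — now above 1 — so contributing fully is weakly dominant for every player.
At the Nash equilibrium everyone contributes 29. Group total payoff = 2.8 × 1.53 × 116 = 496.94.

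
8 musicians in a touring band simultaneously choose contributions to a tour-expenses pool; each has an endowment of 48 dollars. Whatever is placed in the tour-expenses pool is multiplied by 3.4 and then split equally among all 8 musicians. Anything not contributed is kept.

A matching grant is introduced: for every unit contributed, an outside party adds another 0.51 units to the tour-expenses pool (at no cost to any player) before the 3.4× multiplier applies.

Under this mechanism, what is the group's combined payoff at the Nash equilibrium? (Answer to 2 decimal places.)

With the mechanism, a contributed unit returns 3.4 × 1.51 / 8 = 0.6418 per unit of net cost — still below 1 — so contributing 0 remains dominant for every player.
At the Nash equilibrium no one contributes; group total payoff = 8 × 48 = 384.

384.00 dollars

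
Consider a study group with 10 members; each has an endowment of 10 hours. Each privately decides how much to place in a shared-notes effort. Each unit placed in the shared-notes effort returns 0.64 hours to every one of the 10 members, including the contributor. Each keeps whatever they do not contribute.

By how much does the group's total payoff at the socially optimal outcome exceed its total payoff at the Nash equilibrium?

The private return per contributed unit is 0.64 < 1, so contributing 0 is dominant for every player. At the Nash equilibrium everyone keeps their 10, and the group total is 10 × 10 = 100.
Each contributed unit returns 6.400 to the group as a whole (0.64 to each of 10 players), which exceeds 1, so the social optimum is full contribution: group total = 6.400 × 100 = 640.00.
Efficiency loss = 640.00 − 100 = 540.00.

540.00 hours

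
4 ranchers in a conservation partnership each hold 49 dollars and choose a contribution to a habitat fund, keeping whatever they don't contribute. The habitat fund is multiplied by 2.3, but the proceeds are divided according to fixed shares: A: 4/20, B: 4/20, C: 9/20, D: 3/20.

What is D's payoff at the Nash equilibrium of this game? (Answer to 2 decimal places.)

For player j, contributing a unit is worthwhile iff 2.3 × (j's share) ≥ 1, i.e. iff j's share is at least 0.4348.
Only C (9/20) clears that bar, contributing 49; the remaining 3 contribute 0. Total contributed: 49.
D keeps 49 and receives 2.3 × 49 × 3/20 = 16.91 from the habitat fund, for a payoff of 65.91.

65.91 dollars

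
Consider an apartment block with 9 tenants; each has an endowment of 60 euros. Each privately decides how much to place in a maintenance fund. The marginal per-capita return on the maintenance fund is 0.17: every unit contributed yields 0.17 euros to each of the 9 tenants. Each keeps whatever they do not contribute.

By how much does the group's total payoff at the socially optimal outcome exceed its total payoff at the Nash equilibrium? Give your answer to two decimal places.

286.20 euros

The private return per contributed unit is 0.17 < 1, so contributing 0 is dominant for every player. At the Nash equilibrium everyone keeps their 60, and the group total is 9 × 60 = 540.
Each contributed unit returns 1.530 to the group as a whole (0.17 to each of 9 players), which exceeds 1, so the social optimum is full contribution: group total = 1.530 × 540 = 826.20.
Efficiency loss = 826.20 − 540 = 286.20.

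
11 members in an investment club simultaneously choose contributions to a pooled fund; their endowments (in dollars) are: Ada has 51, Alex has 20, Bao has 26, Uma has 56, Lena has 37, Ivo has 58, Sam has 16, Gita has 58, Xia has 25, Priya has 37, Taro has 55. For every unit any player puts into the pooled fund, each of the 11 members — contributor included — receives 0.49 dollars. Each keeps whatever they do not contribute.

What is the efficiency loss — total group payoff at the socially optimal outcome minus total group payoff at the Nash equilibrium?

1927.21 dollars

The private return per contributed unit is 0.49 < 1 for everyone, so the Nash equilibrium is zero contribution and the group total is Σ E_j = 51 + 20 + 26 + 56 + 37 + 58 + 16 + 58 + 25 + 37 + 55 = 439.
Each contributed unit returns 5.390 to the group, so the social optimum is full contribution by everyone: group total = 5.390 × 439 = 2366.21.
Efficiency loss = (5.390 − 1) × 439 = 1927.21.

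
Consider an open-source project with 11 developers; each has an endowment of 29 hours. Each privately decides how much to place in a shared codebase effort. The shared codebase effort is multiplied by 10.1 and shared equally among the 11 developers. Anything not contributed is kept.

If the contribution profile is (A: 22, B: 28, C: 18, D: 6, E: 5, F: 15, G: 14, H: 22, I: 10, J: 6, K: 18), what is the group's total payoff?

1811.40 hours

Total contributed: 22 + 28 + 18 + 6 + 5 + 15 + 14 + 22 + 10 + 6 + 18 = 164; total kept: 11 × 29 − 164 = 155.
The shared codebase effort pays out 10.1 × 164 = 1656.40 in aggregate.
Group total = 155 + 1656.40 = 1811.40.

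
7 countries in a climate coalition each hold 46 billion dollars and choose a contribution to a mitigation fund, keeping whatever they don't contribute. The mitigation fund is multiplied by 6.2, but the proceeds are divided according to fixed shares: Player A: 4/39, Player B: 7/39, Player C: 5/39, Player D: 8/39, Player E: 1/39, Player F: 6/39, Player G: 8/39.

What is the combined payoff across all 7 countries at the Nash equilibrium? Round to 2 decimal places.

1039.60 billion dollars

Each unit j contributes comes back to j as 6.2 × (j's share), so j prefers to contribute only if that share exceeds 1/6.2 = 0.1613; otherwise keeping the unit dominates.
Player B, Player D and Player G clear that bar, contributing 46 each; the remaining 4 contribute 0. Total contributed: 138.
The mitigation fund pays out 6.2 × 138 = 855.60 in total (split across the unequal shares, but the aggregate is all that matters for the group sum).
The 4 free-riders keep 46 each, adding 184. Group total = 184 + 855.60 = 1039.60.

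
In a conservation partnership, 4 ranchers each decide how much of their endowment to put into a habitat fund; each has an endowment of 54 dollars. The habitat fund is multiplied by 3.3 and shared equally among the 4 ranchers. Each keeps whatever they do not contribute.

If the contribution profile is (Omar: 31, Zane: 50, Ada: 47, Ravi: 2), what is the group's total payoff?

515.00 dollars

Total contributed: 31 + 50 + 47 + 2 = 130; total kept: 4 × 54 − 130 = 86.
The habitat fund pays out 3.3 × 130 = 429.00 in aggregate.
Group total = 86 + 429.00 = 515.00.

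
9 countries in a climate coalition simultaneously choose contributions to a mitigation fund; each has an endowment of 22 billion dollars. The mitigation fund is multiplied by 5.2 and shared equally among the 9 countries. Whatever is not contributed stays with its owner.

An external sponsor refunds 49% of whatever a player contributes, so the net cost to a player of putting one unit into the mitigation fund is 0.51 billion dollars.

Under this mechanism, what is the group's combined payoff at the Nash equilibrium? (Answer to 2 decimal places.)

1126.62 billion dollars

The effective private return per unit is now (5.2/9) / 0.51 = 1.1329 > 1, so every player's dominant strategy flips to full contribution.
At the Nash equilibrium everyone contributes 22. Group total payoff = 9 × (22 × 0.49 + 5.2 × 22) = 1126.62.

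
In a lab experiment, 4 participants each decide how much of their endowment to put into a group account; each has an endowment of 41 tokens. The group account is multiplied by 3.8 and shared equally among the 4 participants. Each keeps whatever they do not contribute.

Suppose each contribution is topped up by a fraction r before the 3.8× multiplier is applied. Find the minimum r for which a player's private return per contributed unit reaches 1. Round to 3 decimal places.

With matching at rate r, one contributed unit becomes (1 + r) in the group account and returns 3.8 × (1 + r) / 4 to the contributor.
Setting this equal to 1: 1 + r = 4/3.8 = 1.0526.
So the minimum matching rate is r = 1.0526 − 1 = 0.053.

0.053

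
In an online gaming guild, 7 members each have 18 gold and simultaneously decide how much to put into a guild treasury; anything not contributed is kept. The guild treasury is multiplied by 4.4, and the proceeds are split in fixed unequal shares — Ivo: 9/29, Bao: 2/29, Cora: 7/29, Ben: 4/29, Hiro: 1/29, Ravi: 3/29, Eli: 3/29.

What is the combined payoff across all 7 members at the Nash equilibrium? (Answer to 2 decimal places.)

248.40 gold

For player j, contributing a unit is worthwhile iff 4.4 × (j's share) ≥ 1, i.e. iff j's share is at least 0.2273.
Ivo and Cora clear that bar, contributing 18 each; the remaining 5 contribute 0. Total contributed: 36.
The guild treasury pays out 4.4 × 36 = 158.40 in total (split across the unequal shares, but the aggregate is all that matters for the group sum).
The 5 free-riders keep 18 each, adding 90. Group total = 90 + 158.40 = 248.40.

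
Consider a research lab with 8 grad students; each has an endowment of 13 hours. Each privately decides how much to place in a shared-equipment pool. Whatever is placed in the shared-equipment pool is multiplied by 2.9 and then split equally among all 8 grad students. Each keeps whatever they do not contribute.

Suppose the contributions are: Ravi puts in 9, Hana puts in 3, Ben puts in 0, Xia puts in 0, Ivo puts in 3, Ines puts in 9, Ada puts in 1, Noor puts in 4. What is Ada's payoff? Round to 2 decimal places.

Total contributed: 9 + 3 + 0 + 0 + 3 + 9 + 1 + 4 = 29.
Each receives 2.9 × 29 / 8 = 10.51 from the shared-equipment pool.
Ada keeps 13 − 1 = 12, so Ada's payoff is 12 + 10.51 = 22.51.

22.51 hours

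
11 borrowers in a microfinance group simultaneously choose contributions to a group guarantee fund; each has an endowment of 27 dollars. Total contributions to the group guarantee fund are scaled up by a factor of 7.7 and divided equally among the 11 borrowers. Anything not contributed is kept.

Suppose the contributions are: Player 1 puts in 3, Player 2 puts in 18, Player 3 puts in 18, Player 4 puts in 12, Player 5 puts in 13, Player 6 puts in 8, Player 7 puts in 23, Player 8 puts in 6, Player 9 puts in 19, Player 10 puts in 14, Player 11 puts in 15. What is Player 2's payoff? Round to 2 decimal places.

113.30 dollars

Total contributed: 3 + 18 + 18 + 12 + 13 + 8 + 23 + 6 + 19 + 14 + 15 = 149.
Each receives 7.7 × 149 / 11 = 104.30 from the group guarantee fund.
Player 2 keeps 27 − 18 = 9, so Player 2's payoff is 9 + 104.30 = 113.30.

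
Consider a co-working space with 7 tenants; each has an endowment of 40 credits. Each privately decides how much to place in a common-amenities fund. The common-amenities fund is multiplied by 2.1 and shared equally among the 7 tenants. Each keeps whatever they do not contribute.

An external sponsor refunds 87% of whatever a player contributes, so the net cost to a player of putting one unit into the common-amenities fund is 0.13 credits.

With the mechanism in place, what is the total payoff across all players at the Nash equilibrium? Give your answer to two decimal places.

The effective private return per unit is now (2.1/7) / 0.13 = 2.3077 > 1, so every player's dominant strategy flips to full contribution.
At the Nash equilibrium everyone contributes 40. Group total payoff = 7 × (40 × 0.87 + 2.1 × 40) = 831.60.

831.60 credits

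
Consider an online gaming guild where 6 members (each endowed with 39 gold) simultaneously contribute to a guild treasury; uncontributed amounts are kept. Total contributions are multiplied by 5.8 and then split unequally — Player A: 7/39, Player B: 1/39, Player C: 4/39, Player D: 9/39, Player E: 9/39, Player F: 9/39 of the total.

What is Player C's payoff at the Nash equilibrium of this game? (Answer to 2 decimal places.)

131.80 gold

A player with share s gets back 5.8·s per unit contributed, so full contribution is dominant for anyone with s > 1/5.8 = 0.1724 and zero contribution is dominant for anyone below.
Player A, Player D, Player E and Player F clear that bar, contributing 39 each; the remaining 2 contribute 0. Total contributed: 156.
Player C keeps 39 and receives 5.8 × 156 × 4/39 = 92.80 from the guild treasury, for a payoff of 131.80.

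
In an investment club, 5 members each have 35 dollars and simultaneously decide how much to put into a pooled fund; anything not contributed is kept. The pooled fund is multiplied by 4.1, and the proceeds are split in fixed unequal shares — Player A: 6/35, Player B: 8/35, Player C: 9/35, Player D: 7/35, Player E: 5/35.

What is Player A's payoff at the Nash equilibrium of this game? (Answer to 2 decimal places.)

A player with share s gets back 4.1·s per unit contributed, so full contribution is dominant for anyone with s > 1/4.1 = 0.2439 and zero contribution is dominant for anyone below.
Only Player C (9/35) clears that bar, contributing 35; the remaining 4 contribute 0. Total contributed: 35.
Player A keeps 35 and receives 4.1 × 35 × 6/35 = 24.60 from the pooled fund, for a payoff of 59.60.

59.60 dollars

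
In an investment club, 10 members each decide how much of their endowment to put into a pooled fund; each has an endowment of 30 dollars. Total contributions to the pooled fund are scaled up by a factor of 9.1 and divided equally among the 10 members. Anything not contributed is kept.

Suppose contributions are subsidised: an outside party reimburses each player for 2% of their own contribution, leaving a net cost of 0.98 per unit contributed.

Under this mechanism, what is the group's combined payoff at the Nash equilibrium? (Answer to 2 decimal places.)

Even with the mechanism, each unit contributed returns only (9.1/10) / 0.98 = 0.9286 per unit of net cost, so contributing nothing is still dominant.
At the Nash equilibrium no one contributes; group total payoff = 10 × 30 = 300.

300.00 dollars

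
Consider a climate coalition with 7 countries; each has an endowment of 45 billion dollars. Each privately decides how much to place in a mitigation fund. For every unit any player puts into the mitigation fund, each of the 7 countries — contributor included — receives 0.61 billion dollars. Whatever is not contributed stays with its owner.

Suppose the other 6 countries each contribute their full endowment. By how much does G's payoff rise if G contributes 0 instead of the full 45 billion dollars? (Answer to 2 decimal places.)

Switching from a contribution of 45 to 0 lets G keep an extra 45 billion dollars, but lowers the mitigation fund by 45, which costs G their own share of that drop: 0.61 × 45 = 27.45.
Net gain = 45 − 27.45 = 17.55. The private return per contributed unit (0.61) is below 1, so free-riding is indeed the best response regardless of what the others do.

17.55 billion dollars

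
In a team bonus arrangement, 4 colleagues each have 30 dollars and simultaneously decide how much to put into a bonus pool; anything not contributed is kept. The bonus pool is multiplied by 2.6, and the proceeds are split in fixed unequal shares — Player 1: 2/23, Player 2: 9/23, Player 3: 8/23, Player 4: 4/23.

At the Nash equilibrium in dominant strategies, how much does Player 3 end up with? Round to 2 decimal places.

A player with share s gets back 2.6·s per unit contributed, so full contribution is dominant for anyone with s > 1/2.6 = 0.3846 and zero contribution is dominant for anyone below.
Player 2 alone (share 9/23) is above the threshold, contributing 30; the remaining 3 contribute 0. Total contributed: 30.
Player 3 keeps 30 and receives 2.6 × 30 × 8/23 = 27.13 from the bonus pool, for a payoff of 57.13.

57.13 dollars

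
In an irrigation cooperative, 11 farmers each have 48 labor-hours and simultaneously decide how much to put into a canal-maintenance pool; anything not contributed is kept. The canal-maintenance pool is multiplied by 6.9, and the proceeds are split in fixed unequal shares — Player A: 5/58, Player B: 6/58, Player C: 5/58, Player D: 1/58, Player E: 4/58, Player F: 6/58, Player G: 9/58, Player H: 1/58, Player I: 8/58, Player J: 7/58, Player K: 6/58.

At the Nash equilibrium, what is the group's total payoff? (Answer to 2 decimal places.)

Each unit j contributes comes back to j as 6.9 × (j's share), so j prefers to contribute only if that share exceeds 1/6.9 = 0.1449; otherwise keeping the unit dominates.
Player G alone (share 9/58) is above the threshold, contributing 48; the remaining 10 contribute 0. Total contributed: 48.
The canal-maintenance pool pays out 6.9 × 48 = 331.20 in total (split across the unequal shares, but the aggregate is all that matters for the group sum).
The 10 free-riders keep 48 each, adding 480. Group total = 480 + 331.20 = 811.20.

811.20 labor-hours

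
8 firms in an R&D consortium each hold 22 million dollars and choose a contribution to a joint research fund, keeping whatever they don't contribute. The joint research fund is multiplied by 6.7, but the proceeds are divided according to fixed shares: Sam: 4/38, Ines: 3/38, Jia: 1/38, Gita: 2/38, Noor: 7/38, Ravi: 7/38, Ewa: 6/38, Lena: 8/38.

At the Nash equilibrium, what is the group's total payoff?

A player with share s gets back 6.7·s per unit contributed, so full contribution is dominant for anyone with s > 1/6.7 = 0.1493 and zero contribution is dominant for anyone below.
Noor, Ravi, Ewa and Lena are above the threshold, contributing 22 each; the remaining 4 contribute 0. Total contributed: 88.
The joint research fund pays out 6.7 × 88 = 589.60 in total (split across the unequal shares, but the aggregate is all that matters for the group sum).
The 4 free-riders keep 22 each, adding 88. Group total = 88 + 589.60 = 677.60.

677.60 million dollars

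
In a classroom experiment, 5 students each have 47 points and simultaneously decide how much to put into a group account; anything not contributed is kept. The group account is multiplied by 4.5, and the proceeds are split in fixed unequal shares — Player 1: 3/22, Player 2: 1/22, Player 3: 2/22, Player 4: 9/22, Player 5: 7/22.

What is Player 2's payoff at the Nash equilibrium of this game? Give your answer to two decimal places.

66.23 points

A player with share s gets back 4.5·s per unit contributed, so full contribution is dominant for anyone with s > 1/4.5 = 0.2222 and zero contribution is dominant for anyone below.
The shares above 0.2222 belong to Player 4 and Player 5, contributing 47 each; the remaining 3 contribute 0. Total contributed: 94.
Player 2 keeps 47 and receives 4.5 × 94 × 1/22 = 19.23 from the group account, for a payoff of 66.23.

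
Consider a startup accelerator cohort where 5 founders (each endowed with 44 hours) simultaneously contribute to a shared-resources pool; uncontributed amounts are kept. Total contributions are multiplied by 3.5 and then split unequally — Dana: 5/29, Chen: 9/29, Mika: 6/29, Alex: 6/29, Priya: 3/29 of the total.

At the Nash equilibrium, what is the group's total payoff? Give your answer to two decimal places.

A player with share s gets back 3.5·s per unit contributed, so full contribution is dominant for anyone with s > 1/3.5 = 0.2857 and zero contribution is dominant for anyone below.
The only share above 0.2857 is Chen's 9/29, contributing 44; the remaining 4 contribute 0. Total contributed: 44.
The shared-resources pool pays out 3.5 × 44 = 154.00 in total (split across the unequal shares, but the aggregate is all that matters for the group sum).
The 4 free-riders keep 44 each, adding 176. Group total = 176 + 154.00 = 330.00.

330.00 hours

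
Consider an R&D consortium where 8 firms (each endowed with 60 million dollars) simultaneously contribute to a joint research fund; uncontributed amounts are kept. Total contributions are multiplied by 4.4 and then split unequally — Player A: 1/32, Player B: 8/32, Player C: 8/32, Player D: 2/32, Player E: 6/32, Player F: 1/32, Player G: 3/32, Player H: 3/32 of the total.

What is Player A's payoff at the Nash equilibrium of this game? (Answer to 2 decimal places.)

76.50 million dollars

For player j, contributing a unit is worthwhile iff 4.4 × (j's share) ≥ 1, i.e. iff j's share is at least 0.2273.
The shares above 0.2273 belong to Player B and Player C, contributing 60 each; the remaining 6 contribute 0. Total contributed: 120.
Player A keeps 60 and receives 4.4 × 120 × 1/32 = 16.50 from the joint research fund, for a payoff of 76.50.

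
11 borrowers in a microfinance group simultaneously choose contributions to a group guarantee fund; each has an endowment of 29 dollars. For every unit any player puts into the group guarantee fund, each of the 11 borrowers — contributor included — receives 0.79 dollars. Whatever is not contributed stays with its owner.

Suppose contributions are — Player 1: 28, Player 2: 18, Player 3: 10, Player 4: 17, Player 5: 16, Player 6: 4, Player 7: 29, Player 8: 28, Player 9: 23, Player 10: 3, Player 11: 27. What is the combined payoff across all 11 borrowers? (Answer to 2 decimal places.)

Total contributed: 28 + 18 + 10 + 17 + 16 + 4 + 29 + 28 + 23 + 3 + 27 = 203; total kept: 11 × 29 − 203 = 116.
The group guarantee fund pays out 0.79 × 11 × 203 = 1764.07 in aggregate.
Group total = 116 + 1764.07 = 1880.07.

1880.07 dollars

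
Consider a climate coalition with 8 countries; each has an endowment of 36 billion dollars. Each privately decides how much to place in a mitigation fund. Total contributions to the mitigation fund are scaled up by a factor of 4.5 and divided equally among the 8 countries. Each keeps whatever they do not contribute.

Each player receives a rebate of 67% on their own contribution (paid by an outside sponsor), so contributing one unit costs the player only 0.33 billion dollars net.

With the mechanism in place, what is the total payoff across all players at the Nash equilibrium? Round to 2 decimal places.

1488.96 billion dollars

With the mechanism, a contributed unit returns (4.5/8) / 0.33 = 1.7045 per unit of net cost to the contributor — now above 1 — so contributing fully is weakly dominant for every player.
At the Nash equilibrium everyone contributes 36. Group total payoff = 8 × (36 × 0.67 + 4.5 × 36) = 1488.96.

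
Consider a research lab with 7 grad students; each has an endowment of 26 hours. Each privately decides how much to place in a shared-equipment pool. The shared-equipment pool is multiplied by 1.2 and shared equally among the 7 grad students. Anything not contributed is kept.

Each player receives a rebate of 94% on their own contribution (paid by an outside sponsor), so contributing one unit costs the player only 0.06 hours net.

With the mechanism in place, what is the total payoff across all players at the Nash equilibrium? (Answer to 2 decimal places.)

389.48 hours

With the mechanism, a contributed unit returns (1.2/7) / 0.06 = 2.8571 per unit of net cost to the contributor — now above 1 — so contributing fully is weakly dominant for every player.
So the Nash equilibrium is full contribution by all 7; the group earns 7 × (26 × 0.94 + 1.2 × 26) = 389.48.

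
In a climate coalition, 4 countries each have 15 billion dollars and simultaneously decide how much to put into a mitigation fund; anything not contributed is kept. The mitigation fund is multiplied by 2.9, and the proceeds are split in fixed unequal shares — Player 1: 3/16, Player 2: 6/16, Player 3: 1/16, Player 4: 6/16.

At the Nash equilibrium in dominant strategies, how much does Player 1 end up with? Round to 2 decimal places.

A player with share s gets back 2.9·s per unit contributed, so full contribution is dominant for anyone with s > 1/2.9 = 0.3448 and zero contribution is dominant for anyone below.
Player 2 and Player 4 clear that bar, contributing 15 each; the remaining 2 contribute 0. Total contributed: 30.
Player 1 keeps 15 and receives 2.9 × 30 × 3/16 = 16.31 from the mitigation fund, for a payoff of 31.31.

31.31 billion dollars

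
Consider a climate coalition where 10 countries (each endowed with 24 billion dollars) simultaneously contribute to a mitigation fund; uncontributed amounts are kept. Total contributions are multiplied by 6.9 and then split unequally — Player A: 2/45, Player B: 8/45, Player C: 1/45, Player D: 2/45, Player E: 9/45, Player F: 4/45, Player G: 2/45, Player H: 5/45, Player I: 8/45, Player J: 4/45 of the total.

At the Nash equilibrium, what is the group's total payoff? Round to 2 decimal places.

664.80 billion dollars

A player with share s gets back 6.9·s per unit contributed, so full contribution is dominant for anyone with s > 1/6.9 = 0.1449 and zero contribution is dominant for anyone below.
Player B, Player E and Player I are above the threshold, contributing 24 each; the remaining 7 contribute 0. Total contributed: 72.
The mitigation fund pays out 6.9 × 72 = 496.80 in total (split across the unequal shares, but the aggregate is all that matters for the group sum).
The 7 free-riders keep 24 each, adding 168. Group total = 168 + 496.80 = 664.80.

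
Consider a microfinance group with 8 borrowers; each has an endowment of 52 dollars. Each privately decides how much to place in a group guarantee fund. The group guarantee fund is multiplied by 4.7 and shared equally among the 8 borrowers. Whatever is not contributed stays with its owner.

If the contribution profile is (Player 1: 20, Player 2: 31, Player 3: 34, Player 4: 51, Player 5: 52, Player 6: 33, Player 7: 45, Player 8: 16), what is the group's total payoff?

1459.40 dollars

Total contributed: 20 + 31 + 34 + 51 + 52 + 33 + 45 + 16 = 282; total kept: 8 × 52 − 282 = 134.
The group guarantee fund pays out 4.7 × 282 = 1325.40 in aggregate.
Group total = 134 + 1325.40 = 1459.40.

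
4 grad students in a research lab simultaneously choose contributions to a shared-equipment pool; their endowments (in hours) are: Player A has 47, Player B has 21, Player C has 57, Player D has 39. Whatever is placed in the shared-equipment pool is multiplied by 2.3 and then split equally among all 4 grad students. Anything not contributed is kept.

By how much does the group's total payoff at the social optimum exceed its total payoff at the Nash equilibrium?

The private return per contributed unit is 2.3/4 = 0.5750 < 1 for every player regardless of endowment, so the Nash equilibrium is zero contribution and the group total is Σ E_j = 47 + 21 + 57 + 39 = 164.
Each contributed unit returns 2.300 to the group, so the social optimum is full contribution by everyone: group total = 2.300 × 164 = 377.20.
Efficiency loss = (2.300 − 1) × 164 = 213.20.

213.20 hours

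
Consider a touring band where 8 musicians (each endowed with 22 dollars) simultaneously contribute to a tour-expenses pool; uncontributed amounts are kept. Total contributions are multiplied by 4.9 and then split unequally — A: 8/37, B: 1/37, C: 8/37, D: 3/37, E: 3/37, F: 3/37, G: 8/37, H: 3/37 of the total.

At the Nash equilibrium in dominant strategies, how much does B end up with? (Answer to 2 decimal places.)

Each unit j contributes comes back to j as 4.9 × (j's share), so j prefers to contribute only if that share exceeds 1/4.9 = 0.2041; otherwise keeping the unit dominates.
A, C and G clear that bar, contributing 22 each; the remaining 5 contribute 0. Total contributed: 66.
B keeps 22 and receives 4.9 × 66 × 1/37 = 8.74 from the tour-expenses pool, for a payoff of 30.74.

30.74 dollars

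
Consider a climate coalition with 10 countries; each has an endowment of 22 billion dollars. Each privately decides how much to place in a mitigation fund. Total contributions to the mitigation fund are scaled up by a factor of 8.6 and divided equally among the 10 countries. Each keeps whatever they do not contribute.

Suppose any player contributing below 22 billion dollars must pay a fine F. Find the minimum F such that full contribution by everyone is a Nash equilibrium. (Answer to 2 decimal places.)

3.08 billion dollars

Given the others contribute fully, the best deviation is to contribute 0 (any partial contribution still incurs the fine and gives up units whose private return 0.8600 is below 1).
Deviating from 22 to 0 saves 22 billion dollars but forfeits the deviator's share of the drop in the mitigation fund: 8.6/10 × 22 = 18.92.
So the deviation gain is 22 − 18.92 = 3.08, and the fine must be at least 3.08 billion dollars to wipe it out.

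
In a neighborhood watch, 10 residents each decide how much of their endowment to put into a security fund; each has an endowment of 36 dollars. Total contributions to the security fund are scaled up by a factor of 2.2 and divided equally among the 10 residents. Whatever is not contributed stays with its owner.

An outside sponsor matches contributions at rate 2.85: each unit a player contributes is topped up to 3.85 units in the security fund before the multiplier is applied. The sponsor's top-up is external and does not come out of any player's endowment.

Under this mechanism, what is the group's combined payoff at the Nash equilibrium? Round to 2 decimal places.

360.00 dollars

With the mechanism, a contributed unit returns 2.2 × 3.85 / 10 = 0.8470 per unit of net cost — still below 1 — so contributing 0 remains dominant for every player.
At the Nash equilibrium no one contributes; group total payoff = 10 × 36 = 360.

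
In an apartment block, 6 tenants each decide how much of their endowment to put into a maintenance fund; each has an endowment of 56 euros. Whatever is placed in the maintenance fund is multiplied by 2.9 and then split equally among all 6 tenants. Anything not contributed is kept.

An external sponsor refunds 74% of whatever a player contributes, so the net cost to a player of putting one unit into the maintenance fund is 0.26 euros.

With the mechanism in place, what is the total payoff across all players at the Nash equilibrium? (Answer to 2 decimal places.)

1223.04 euros

Under the mechanism each unit contributed yields (2.9/6) / 0.26 = 1.8590 back to its contributor per unit of net cost, which exceeds 1, making full contribution the dominant choice for everyone.
At the Nash equilibrium everyone contributes 56. Group total payoff = 6 × (56 × 0.74 + 2.9 × 56) = 1223.04.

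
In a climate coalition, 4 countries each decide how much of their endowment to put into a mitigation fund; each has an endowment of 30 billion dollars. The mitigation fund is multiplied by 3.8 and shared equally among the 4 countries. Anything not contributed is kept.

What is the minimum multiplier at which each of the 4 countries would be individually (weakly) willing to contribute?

A contributed unit returns (multiplier)/4 to its contributor.
This reaches 1 exactly when the multiplier is 4.

4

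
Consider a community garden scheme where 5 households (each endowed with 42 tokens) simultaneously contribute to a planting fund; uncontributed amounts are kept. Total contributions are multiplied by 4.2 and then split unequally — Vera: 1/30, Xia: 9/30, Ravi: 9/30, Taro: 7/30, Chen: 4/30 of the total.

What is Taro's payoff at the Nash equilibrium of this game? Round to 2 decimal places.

124.32 tokens

A player with share s gets back 4.2·s per unit contributed, so full contribution is dominant for anyone with s > 1/4.2 = 0.2381 and zero contribution is dominant for anyone below.
The shares above 0.2381 belong to Xia and Ravi, contributing 42 each; the remaining 3 contribute 0. Total contributed: 84.
Taro keeps 42 and receives 4.2 × 84 × 7/30 = 82.32 from the planting fund, for a payoff of 124.32.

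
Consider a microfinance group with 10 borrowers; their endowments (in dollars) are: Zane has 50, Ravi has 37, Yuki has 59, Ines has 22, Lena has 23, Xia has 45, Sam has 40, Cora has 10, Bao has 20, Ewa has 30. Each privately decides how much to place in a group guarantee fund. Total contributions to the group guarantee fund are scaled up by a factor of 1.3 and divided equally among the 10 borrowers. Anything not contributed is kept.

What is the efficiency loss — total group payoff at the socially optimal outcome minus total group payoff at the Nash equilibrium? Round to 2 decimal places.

The private return per contributed unit is 1.3/10 = 0.1300 < 1 for every player regardless of endowment, so the Nash equilibrium is zero contribution and the group total is Σ E_j = 50 + 37 + 59 + 22 + 23 + 45 + 40 + 10 + 20 + 30 = 336.
Each contributed unit returns 1.300 to the group, so the social optimum is full contribution by everyone: group total = 1.300 × 336 = 436.80.
Efficiency loss = (1.300 − 1) × 336 = 100.80.

100.80 dollars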